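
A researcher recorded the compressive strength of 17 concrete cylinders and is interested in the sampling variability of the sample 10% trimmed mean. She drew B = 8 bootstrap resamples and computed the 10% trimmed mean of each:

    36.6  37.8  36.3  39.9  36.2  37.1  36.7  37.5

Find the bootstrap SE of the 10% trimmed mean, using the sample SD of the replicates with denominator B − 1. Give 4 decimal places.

SE* = 1.2035

Bootstrap SE is the standard deviation of the 8 replicate 10% trimmed means.
Mean of replicates: (36.6 + 37.8 + 36.3 + 39.9 + 36.2 + 37.1 + 36.7 + 37.5) / 8 = 298.10000 / 8 = 37.26250
Sum of squared deviations: (−0.66250)² + (+0.53750)² + (−0.96250)² + (+2.63750)² + (−1.06250)² + (−0.16250)² + (−0.56250)² + (+0.23750)² = 10.13875
Variance = 10.13875 / 7 = 1.44839
SE* = √1.44839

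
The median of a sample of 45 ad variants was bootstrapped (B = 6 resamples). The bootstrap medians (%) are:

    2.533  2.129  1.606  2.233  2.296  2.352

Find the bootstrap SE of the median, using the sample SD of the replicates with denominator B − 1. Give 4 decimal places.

SE* = 0.3168

Bootstrap SE is the standard deviation of the 6 replicate medians.
Mean of replicates: (2.533 + 2.129 + 1.606 + 2.233 + 2.296 + 2.352) / 6 = 13.14900 / 6 = 2.19150
Sum of squared deviations: (+0.34150)² + (−0.06250)² + (−0.58550)² + (+0.04150)² + (+0.10450)² + (+0.16050)² = 0.50174
Variance = 0.50174 / 5 = 0.10035
SE* = √0.10035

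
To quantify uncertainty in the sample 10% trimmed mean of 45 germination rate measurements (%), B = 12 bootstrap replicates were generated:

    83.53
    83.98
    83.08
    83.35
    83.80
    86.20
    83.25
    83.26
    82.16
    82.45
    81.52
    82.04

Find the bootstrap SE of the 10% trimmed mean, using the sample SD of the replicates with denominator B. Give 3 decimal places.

Bootstrap SE is the standard deviation of the 12 replicate 10% trimmed means.
Mean of replicates: (83.53 + 83.98 + 83.08 + 83.35 + 83.80 + 86.20 + 83.25 + 83.26 + 82.16 + 82.45 + 81.52 + 82.04) / 12 = 998.6200 / 12 = 83.2183
Sum of squared deviations: (+0.3117)² + (+0.7617)² + (−0.1383)² + (+0.1317)² + (+0.5817)² + (+2.9817)² + (+0.0317)² + (+0.0417)² + (−1.0583)² + (−0.7683)² + (−1.6983)² + (−1.1783)² = 15.9284
Variance = 15.9284 / 12 = 1.3274
SE* = √1.3274

SE* = 1.152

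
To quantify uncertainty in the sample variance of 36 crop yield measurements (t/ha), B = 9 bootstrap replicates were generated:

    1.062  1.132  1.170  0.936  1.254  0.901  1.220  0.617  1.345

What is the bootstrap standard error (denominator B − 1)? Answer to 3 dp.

SE* = 0.223

Bootstrap SE is the standard deviation of the 9 replicate variances.
Mean of replicates: (1.062 + 1.132 + 1.170 + 0.936 + 1.254 + 0.901 + 1.220 + 0.617 + 1.345) / 9 = 9.6370 / 9 = 1.0708
Sum of squared deviations: (−0.0088)² + (+0.0612)² + (+0.0992)² + (−0.1348)² + (+0.1832)² + (−0.1698)² + (+0.1492)² + (−0.4538)² + (+0.2742)² = 0.3976
Variance = 0.3976 / 8 = 0.0497
SE* = √0.0497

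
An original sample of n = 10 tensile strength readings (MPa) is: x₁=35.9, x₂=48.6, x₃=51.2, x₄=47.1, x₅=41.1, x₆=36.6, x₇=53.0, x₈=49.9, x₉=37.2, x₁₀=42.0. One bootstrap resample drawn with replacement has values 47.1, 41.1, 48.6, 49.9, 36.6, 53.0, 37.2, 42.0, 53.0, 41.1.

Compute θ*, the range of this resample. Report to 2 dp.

θ* = 16.40

Range = 53.0 − 36.6 = 16.40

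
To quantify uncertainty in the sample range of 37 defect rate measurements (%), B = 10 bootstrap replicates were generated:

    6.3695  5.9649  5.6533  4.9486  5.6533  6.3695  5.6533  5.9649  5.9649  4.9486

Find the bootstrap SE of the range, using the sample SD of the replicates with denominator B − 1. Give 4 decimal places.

SE* = 0.4965

Bootstrap SE is the standard deviation of the 10 replicate ranges.
Mean of replicates: (6.3695 + 5.9649 + 5.6533 + 4.9486 + 5.6533 + 6.3695 + 5.6533 + 5.9649 + 5.9649 + 4.9486) / 10 = 57.49080 / 10 = 5.74908
Sum of squared deviations: (+0.62042)² + (+0.21582)² + (−0.09578)² + (−0.80048)² + (−0.09578)² + (+0.62042)² + (−0.09578)² + (+0.21582)² + (+0.21582)² + (−0.80048)² = 2.21863
Variance = 2.21863 / 9 = 0.24651
SE* = √0.24651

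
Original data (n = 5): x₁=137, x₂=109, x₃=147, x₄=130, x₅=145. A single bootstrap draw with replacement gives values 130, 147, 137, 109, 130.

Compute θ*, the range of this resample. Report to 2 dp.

θ* = 38.00

Range = 147 − 109 = 38.00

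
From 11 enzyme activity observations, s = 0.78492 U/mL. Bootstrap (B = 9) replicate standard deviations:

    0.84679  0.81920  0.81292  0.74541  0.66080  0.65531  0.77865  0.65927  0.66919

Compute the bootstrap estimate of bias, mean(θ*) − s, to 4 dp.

bias = −0.0463

mean(θ*) = (0.84679 + 0.81920 + 0.81292 + 0.74541 + 0.66080 + 0.65531 + 0.77865 + 0.65927 + 0.66919) / 9 = 0.73862
bias = 0.73862 − 0.78492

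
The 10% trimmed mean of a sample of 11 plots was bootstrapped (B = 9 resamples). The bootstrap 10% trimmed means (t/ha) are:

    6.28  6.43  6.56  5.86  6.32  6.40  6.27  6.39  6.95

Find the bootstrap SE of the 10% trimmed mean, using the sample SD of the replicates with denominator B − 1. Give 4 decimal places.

SE* = 0.2864

Bootstrap SE is the standard deviation of the 9 replicate 10% trimmed means.
Mean of replicates: (6.28 + 6.43 + 6.56 + 5.86 + 6.32 + 6.40 + 6.27 + 6.39 + 6.95) / 9 = 57.46000 / 9 = 6.38444
Sum of squared deviations: (−0.10444)² + (+0.04556)² + (+0.17556)² + (−0.52444)² + (−0.06444)² + (+0.01556)² + (−0.11444)² + (+0.00556)² + (+0.56556)² = 0.65622
Variance = 0.65622 / 8 = 0.08203
SE* = √0.08203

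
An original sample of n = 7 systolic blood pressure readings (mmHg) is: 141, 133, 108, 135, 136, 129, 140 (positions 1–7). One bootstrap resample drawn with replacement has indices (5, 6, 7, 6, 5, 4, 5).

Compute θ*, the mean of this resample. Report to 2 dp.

Resample values: 136, 129, 140, 129, 136, 135, 136.
Mean = (136 + 129 + 140 + 129 + 136 + 135 + 136) / 7 = 941.0 / 7 = 134.43

θ* = 134.43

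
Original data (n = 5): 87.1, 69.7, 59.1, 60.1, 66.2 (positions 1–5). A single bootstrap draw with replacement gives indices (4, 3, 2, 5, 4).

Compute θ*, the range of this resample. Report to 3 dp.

θ* = 10.600

Resample values: 60.1, 59.1, 69.7, 66.2, 60.1.
Range = 69.7 − 59.1 = 10.600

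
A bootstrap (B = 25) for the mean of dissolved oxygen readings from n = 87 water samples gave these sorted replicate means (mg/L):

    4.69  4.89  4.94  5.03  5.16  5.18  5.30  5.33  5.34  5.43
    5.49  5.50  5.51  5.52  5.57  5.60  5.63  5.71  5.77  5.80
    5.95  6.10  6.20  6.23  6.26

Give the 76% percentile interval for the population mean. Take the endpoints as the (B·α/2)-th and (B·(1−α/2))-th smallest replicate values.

α = 0.24; lower rank = 25 × 0.120 = 3; upper rank = 25 × 0.880 = 22.
The 3rd smallest replicate is 4.94; the 22nd is 6.10.

(4.94, 6.10)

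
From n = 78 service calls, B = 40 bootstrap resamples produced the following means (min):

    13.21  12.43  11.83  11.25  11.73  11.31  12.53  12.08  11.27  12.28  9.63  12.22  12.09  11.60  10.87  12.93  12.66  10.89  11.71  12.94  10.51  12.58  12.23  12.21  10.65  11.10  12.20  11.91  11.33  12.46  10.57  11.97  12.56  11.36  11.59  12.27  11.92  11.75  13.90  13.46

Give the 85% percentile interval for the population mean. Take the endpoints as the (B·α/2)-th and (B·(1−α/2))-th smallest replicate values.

Sorted replicates: 9.63, 10.51, 10.57, 10.65, 10.87, 10.89, 11.10, 11.25, 11.27, 11.31, 11.33, 11.36, 11.59, 11.60, 11.71, 11.73, 11.75, 11.83, 11.91, 11.92, 11.97, 12.08, 12.09, 12.20, 12.21, 12.22, 12.23, 12.27, 12.28, 12.43, 12.46, 12.53, 12.56, 12.58, 12.66, 12.93, 12.94, 13.21, 13.46, 13.90
α = 0.15; lower rank = 40 × 0.075 = 3; upper rank = 40 × 0.925 = 37.
The 3rd smallest replicate is 10.57; the 37th is 12.94.

(10.57, 12.94)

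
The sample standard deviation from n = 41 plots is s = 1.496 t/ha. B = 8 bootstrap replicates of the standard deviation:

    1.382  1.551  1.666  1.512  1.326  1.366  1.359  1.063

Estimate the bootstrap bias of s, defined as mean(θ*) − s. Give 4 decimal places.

mean(θ*) = (1.382 + 1.551 + 1.666 + 1.512 + 1.326 + 1.366 + 1.359 + 1.063) / 8 = 1.40312
bias = 1.40312 − 1.496

bias = −0.0929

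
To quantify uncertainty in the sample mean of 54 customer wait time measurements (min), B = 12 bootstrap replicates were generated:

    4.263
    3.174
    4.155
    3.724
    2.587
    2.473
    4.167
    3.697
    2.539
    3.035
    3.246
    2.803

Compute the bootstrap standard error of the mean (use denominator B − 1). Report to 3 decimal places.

SE* = 0.664

Bootstrap SE is the standard deviation of the 12 replicate means.
Mean of replicates: (4.263 + 3.174 + 4.155 + 3.724 + 2.587 + 2.473 + 4.167 + 3.697 + 2.539 + 3.035 + 3.246 + 2.803) / 12 = 39.8630 / 12 = 3.3219
Sum of squared deviations: (+0.9411)² + (−0.1479)² + (+0.8331)² + (+0.4021)² + (−0.7349)² + (−0.8489)² + (+0.8451)² + (+0.3751)² + (−0.7829)² + (−0.2869)² + (−0.0759)² + (−0.5189)² = 4.8491
Variance = 4.8491 / 11 = 0.4408
SE* = √0.4408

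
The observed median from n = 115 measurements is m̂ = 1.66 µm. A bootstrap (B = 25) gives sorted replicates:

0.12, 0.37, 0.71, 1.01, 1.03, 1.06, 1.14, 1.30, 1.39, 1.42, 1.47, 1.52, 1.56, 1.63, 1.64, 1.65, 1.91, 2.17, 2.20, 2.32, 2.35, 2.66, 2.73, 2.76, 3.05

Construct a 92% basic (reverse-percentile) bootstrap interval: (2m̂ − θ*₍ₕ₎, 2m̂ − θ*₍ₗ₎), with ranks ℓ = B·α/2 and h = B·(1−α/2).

(0.56, 3.20)

Percentile endpoints at ranks 1 and 24: θ*₍1₎ = 0.12, θ*₍24₎ = 2.76.
Basic interval reflects these around m̂:
  lower = 2 × 1.66 − 2.76 = 0.56
  upper = 2 × 1.66 − 0.12 = 3.20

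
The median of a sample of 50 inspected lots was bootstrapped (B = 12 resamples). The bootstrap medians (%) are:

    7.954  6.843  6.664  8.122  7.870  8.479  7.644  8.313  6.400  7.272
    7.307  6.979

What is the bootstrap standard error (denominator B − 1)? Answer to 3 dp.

SE* = 0.679

Bootstrap SE is the standard deviation of the 12 replicate medians.
Mean of replicates: (7.954 + 6.843 + 6.664 + 8.122 + 7.870 + 8.479 + 7.644 + 8.313 + 6.400 + 7.272 + 7.307 + 6.979) / 12 = 89.8470 / 12 = 7.4872
Sum of squared deviations: (+0.4668)² + (−0.6442)² + (−0.8232)² + (+0.6348)² + (+0.3828)² + (+0.9917)² + (+0.1568)² + (+0.8258)² + (−1.0872)² + (−0.2152)² + (−0.1802)² + (−0.5082)² = 5.0693
Variance = 5.0693 / 11 = 0.4608
SE* = √0.4608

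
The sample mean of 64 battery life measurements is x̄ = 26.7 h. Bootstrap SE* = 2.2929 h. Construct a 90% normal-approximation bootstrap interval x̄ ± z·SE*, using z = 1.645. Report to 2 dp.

Margin = 1.645 × 2.2929 = 3.772
Interval: 26.7 ± 3.772

(22.93, 30.47)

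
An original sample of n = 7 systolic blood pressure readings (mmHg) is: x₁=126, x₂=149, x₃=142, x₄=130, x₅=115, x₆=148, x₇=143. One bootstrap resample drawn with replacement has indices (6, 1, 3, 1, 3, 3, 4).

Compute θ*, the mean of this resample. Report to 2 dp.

Resample values: 148, 126, 142, 126, 142, 142, 130.
Mean = (148 + 126 + 142 + 126 + 142 + 142 + 130) / 7 = 956.0 / 7 = 136.57

θ* = 136.57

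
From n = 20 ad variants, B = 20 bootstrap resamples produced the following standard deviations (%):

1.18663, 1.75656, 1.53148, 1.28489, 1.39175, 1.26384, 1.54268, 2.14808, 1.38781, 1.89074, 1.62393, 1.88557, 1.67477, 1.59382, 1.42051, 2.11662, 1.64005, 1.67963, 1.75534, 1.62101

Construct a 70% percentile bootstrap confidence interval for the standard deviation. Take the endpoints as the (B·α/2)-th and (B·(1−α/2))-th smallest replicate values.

(1.28489, 1.88557)

Sorted replicates: 1.18663, 1.26384, 1.28489, 1.38781, 1.39175, 1.42051, 1.53148, 1.54268, 1.59382, 1.62101, 1.62393, 1.64005, 1.67477, 1.67963, 1.75534, 1.75656, 1.88557, 1.89074, 2.11662, 2.14808
α = 0.30; lower rank = 20 × 0.150 = 3; upper rank = 20 × 0.850 = 17.
The 3rd smallest replicate is 1.28489; the 17th is 1.88557.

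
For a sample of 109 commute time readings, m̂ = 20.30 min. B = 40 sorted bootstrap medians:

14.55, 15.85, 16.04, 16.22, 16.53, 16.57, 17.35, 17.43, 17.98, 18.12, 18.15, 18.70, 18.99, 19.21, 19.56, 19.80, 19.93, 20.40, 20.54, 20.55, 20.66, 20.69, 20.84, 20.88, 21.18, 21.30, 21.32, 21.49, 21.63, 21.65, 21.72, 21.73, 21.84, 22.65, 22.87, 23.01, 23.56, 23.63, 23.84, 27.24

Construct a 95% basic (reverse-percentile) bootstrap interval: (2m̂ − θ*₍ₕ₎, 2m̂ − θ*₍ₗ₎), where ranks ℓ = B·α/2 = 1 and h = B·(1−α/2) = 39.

Percentile endpoints at ranks 1 and 39: θ*₍1₎ = 14.55, θ*₍39₎ = 23.84.
Basic interval reflects these around m̂:
  lower = 2 × 20.30 − 23.84 = 16.76
  upper = 2 × 20.30 − 14.55 = 26.05

(16.76, 26.05)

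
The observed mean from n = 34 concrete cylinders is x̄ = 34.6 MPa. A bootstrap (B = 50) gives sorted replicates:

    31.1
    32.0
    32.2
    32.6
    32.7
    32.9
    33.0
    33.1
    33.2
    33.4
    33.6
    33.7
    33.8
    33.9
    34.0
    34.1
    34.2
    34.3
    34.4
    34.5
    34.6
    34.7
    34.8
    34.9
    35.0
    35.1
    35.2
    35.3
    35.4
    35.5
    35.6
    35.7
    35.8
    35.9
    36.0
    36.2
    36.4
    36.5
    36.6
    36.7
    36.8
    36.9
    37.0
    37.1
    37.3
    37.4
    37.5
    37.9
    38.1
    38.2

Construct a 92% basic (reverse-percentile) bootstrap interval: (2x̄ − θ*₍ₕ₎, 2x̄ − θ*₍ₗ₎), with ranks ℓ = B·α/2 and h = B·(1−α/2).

Percentile endpoints at ranks 2 and 48: θ*₍2₎ = 32.0, θ*₍48₎ = 37.9.
Basic interval reflects these around x̄:
  lower = 2 × 34.6 − 37.9 = 31.3
  upper = 2 × 34.6 − 32.0 = 37.2

(31.3, 37.2)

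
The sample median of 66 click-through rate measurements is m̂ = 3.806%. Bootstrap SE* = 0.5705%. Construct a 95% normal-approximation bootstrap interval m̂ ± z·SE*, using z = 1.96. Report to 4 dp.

(2.6878, 4.9242)

Margin = 1.96 × 0.5705 = 1.11818
Interval: 3.806 ± 1.11818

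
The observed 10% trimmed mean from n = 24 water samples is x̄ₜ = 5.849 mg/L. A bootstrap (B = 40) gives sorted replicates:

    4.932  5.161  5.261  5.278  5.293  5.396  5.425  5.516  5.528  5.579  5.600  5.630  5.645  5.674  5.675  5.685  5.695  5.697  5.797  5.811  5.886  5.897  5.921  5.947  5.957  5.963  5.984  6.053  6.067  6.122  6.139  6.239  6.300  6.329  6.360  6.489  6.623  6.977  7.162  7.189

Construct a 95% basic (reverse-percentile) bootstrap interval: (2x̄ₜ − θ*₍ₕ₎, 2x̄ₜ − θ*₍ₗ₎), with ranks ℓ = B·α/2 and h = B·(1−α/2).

(4.536, 6.766)

Percentile endpoints at ranks 1 and 39: θ*₍1₎ = 4.932, θ*₍39₎ = 7.162.
Basic interval reflects these around x̄ₜ:
  lower = 2 × 5.849 − 7.162 = 4.536
  upper = 2 × 5.849 − 4.932 = 6.766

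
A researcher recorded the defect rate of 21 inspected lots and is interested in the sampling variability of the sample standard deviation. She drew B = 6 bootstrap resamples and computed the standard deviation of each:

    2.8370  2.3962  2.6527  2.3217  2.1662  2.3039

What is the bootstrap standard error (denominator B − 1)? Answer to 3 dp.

Bootstrap SE is the standard deviation of the 6 replicate standard deviations.
Mean of replicates: (2.8370 + 2.3962 + 2.6527 + 2.3217 + 2.1662 + 2.3039) / 6 = 14.67770 / 6 = 2.44628
Sum of squared deviations: (+0.39072)² + (−0.05008)² + (+0.20642)² + (−0.12458)² + (−0.28008)² + (−0.14238)² = 0.31202
Variance = 0.31202 / 5 = 0.06240
SE* = √0.06240

SE* = 0.250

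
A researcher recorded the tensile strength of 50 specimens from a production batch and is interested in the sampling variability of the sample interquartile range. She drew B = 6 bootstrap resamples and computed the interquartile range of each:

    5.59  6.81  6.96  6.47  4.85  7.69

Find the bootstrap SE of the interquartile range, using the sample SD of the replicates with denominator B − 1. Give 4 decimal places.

SE* = 1.0207

Bootstrap SE is the standard deviation of the 6 replicate interquartile ranges.
Mean of replicates: (5.59 + 6.81 + 6.96 + 6.47 + 4.85 + 7.69) / 6 = 38.37000 / 6 = 6.39500
Sum of squared deviations: (−0.80500)² + (+0.41500)² + (+0.56500)² + (+0.07500)² + (−1.54500)² + (+1.29500)² = 5.20915
Variance = 5.20915 / 5 = 1.04183
SE* = √1.04183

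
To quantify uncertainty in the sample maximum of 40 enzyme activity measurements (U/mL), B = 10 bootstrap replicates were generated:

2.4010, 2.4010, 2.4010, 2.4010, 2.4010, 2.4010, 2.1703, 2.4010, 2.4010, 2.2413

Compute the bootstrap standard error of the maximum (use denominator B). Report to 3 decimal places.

Bootstrap SE is the standard deviation of the 10 replicate maximums.
Mean of replicates: (2.4010 + 2.4010 + 2.4010 + 2.4010 + 2.4010 + 2.4010 + 2.1703 + 2.4010 + 2.4010 + 2.2413) / 10 = 23.61960 / 10 = 2.36196
Sum of squared deviations: (+0.03904)² + (+0.03904)² + (+0.03904)² + (+0.03904)² + (+0.03904)² + (+0.03904)² + (−0.19166)² + (+0.03904)² + (+0.03904)² + (−0.12066)² = 0.06349
Variance = 0.06349 / 10 = 0.00635
SE* = √0.00635

SE* = 0.080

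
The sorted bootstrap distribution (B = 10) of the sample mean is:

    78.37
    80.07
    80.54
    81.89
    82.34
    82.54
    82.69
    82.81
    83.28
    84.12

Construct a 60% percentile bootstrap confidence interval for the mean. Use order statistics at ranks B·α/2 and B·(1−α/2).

α = 0.40; lower rank = 10 × 0.200 = 2; upper rank = 10 × 0.800 = 8.
The 2nd smallest replicate is 80.07; the 8th is 82.81.

(80.07, 82.81)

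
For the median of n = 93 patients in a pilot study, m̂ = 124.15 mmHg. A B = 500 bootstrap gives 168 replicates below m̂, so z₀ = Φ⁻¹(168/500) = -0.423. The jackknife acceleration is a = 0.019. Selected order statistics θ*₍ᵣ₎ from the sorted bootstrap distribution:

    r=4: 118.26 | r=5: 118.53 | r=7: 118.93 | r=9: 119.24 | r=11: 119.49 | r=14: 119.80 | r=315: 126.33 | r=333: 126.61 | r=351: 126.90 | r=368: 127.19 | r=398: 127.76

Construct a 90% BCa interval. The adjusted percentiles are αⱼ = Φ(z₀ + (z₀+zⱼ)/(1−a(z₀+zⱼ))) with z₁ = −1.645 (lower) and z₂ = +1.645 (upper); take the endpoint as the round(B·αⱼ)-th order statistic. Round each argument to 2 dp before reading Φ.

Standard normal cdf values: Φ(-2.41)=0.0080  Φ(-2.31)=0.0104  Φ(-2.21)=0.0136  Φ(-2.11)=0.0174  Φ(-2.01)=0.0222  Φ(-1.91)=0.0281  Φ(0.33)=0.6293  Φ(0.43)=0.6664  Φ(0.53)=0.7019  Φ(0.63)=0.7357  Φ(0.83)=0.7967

Lower: z₀ + z₁ = -0.423 + (-1.645) = -2.068; 1 − a(z₀+z₁) = 1 − (0.019)(-2.068) = 1.0393; argument = -0.423 + (-2.068)/1.0393 = -2.4128 → -2.41.
α₁ = Φ(-2.41) = 0.0080; rank = round(500 × 0.0080) = 4; θ*₍4₎ = 118.26.
Upper: z₀ + z₂ = 1.222; 1 − a(z₀+z₂) = 0.9768; argument = 0.8280 → 0.83; α₂ = 0.7967; rank = 398; θ*₍398₎ = 127.76.

(118.26, 127.76)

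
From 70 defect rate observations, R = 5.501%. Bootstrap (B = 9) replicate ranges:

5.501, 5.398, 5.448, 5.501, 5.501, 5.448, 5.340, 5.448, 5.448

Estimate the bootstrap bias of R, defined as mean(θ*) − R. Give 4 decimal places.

mean(θ*) = (5.501 + 5.398 + 5.448 + 5.501 + 5.501 + 5.448 + 5.340 + 5.448 + 5.448) / 9 = 5.44811
bias = 5.44811 − 5.501

bias = −0.0529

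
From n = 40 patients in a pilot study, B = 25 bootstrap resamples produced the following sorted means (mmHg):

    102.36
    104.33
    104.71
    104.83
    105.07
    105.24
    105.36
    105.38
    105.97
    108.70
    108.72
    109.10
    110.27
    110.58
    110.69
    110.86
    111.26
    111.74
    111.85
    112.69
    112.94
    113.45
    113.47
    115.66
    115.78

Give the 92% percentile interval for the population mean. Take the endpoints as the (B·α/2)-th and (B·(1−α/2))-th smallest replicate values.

α = 0.08; lower rank = 25 × 0.040 = 1; upper rank = 25 × 0.960 = 24.
The 1st smallest replicate is 102.36; the 24th is 115.66.

(102.36, 115.66)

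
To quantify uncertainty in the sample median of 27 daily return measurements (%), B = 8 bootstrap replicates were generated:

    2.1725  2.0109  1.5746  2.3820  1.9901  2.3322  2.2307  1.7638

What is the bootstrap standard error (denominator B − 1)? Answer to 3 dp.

SE* = 0.280

Bootstrap SE is the standard deviation of the 8 replicate medians.
Mean of replicates: (2.1725 + 2.0109 + 1.5746 + 2.3820 + 1.9901 + 2.3322 + 2.2307 + 1.7638) / 8 = 16.45680 / 8 = 2.05710
Sum of squared deviations: (+0.11540)² + (−0.04620)² + (−0.48250)² + (+0.32490)² + (−0.06700)² + (+0.27510)² + (+0.17360)² + (−0.29330)² = 0.55015
Variance = 0.55015 / 7 = 0.07859
SE* = √0.07859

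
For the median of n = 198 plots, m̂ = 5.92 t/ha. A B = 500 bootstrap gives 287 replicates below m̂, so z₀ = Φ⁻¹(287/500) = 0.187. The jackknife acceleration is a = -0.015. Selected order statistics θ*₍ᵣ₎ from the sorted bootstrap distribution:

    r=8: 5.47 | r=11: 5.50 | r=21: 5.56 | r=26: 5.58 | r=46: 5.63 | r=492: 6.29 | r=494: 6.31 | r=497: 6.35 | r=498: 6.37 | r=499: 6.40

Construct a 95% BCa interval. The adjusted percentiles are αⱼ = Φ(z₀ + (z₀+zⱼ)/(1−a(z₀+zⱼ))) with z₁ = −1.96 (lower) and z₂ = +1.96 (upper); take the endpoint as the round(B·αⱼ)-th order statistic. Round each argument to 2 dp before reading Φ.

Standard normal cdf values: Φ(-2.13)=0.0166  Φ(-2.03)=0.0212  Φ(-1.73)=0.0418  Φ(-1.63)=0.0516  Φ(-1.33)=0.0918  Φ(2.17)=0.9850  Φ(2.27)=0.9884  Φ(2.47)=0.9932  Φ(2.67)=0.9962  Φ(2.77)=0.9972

(5.58, 6.31)

Lower: z₀ + z₁ = 0.187 + (-1.960) = -1.773; 1 − a(z₀+z₁) = 1 − (-0.015)(-1.773) = 0.9734; argument = 0.187 + (-1.773)/0.9734 = -1.6344 → -1.63.
α₁ = Φ(-1.63) = 0.0516; rank = round(500 × 0.0516) = 26; θ*₍26₎ = 5.58.
Upper: z₀ + z₂ = 2.147; 1 − a(z₀+z₂) = 1.0322; argument = 2.2670 → 2.27; α₂ = 0.9884; rank = 494; θ*₍494₎ = 6.31.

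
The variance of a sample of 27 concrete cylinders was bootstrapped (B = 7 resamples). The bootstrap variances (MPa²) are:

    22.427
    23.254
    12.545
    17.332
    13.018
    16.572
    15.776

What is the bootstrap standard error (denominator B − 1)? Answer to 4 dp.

Bootstrap SE is the standard deviation of the 7 replicate variances.
Mean of replicates: (22.427 + 23.254 + 12.545 + 17.332 + 13.018 + 16.572 + 15.776) / 7 = 120.92400 / 7 = 17.27486
Sum of squared deviations: (+5.15214)² + (+5.97914)² + (−4.72986)² + (+0.05714)² + (−4.25686)² + (−0.70286)² + (−1.49886)² = 105.53095
Variance = 105.53095 / 6 = 17.58849
SE* = √17.58849

SE* = 4.1939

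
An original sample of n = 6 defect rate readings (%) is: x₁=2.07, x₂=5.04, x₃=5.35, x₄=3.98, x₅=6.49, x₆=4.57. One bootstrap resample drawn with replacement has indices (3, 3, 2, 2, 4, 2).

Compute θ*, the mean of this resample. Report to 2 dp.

Resample values: 5.35, 5.35, 5.04, 5.04, 3.98, 5.04.
Mean = (5.35 + 5.35 + 5.04 + 5.04 + 3.98 + 5.04) / 6 = 29.800 / 6 = 4.97

θ* = 4.97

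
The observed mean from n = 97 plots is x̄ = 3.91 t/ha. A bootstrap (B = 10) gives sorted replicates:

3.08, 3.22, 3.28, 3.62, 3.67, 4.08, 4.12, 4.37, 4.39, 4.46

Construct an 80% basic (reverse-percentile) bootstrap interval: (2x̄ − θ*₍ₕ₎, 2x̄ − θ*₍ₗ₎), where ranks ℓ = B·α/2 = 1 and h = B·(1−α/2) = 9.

Percentile endpoints at ranks 1 and 9: θ*₍1₎ = 3.08, θ*₍9₎ = 4.39.
Basic interval reflects these around x̄:
  lower = 2 × 3.91 − 4.39 = 3.43
  upper = 2 × 3.91 − 3.08 = 4.74

(3.43, 4.74)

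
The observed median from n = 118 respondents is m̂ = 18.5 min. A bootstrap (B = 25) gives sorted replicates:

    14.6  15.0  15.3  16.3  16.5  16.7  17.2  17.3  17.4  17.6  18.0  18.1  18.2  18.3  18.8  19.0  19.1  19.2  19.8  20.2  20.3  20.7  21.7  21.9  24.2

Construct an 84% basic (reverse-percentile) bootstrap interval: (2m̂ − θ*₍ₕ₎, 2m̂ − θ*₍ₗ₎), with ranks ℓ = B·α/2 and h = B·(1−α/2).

Percentile endpoints at ranks 2 and 23: θ*₍2₎ = 15.0, θ*₍23₎ = 21.7.
Basic interval reflects these around m̂:
  lower = 2 × 18.5 − 21.7 = 15.3
  upper = 2 × 18.5 − 15.0 = 22.0

(15.3, 22.0)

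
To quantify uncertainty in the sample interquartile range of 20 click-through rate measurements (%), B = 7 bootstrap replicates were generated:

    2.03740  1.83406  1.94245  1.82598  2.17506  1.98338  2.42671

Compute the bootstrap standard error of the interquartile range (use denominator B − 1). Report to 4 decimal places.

SE* = 0.2115

Bootstrap SE is the standard deviation of the 7 replicate interquartile ranges.
Mean of replicates: (2.03740 + 1.83406 + 1.94245 + 1.82598 + 2.17506 + 1.98338 + 2.42671) / 7 = 14.225040 / 7 = 2.032149
Sum of squared deviations: (+0.005251)² + (−0.198089)² + (−0.089699)² + (−0.206169)² + (+0.142911)² + (−0.048769)² + (+0.394561)² = 0.268299
Variance = 0.268299 / 6 = 0.044716
SE* = √0.044716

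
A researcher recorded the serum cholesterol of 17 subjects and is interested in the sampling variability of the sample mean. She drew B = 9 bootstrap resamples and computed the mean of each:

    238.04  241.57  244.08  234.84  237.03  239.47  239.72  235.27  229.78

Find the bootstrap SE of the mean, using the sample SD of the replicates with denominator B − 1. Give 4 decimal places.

Bootstrap SE is the standard deviation of the 9 replicate means.
Mean of replicates: (238.04 + 241.57 + 244.08 + 234.84 + 237.03 + 239.47 + 239.72 + 235.27 + 229.78) / 9 = 2139.80000 / 9 = 237.75556
Sum of squared deviations: (+0.28444)² + (+3.81444)² + (+6.32444)² + (−2.91556)² + (−0.72556)² + (+1.71444)² + (+1.96444)² + (−2.48556)² + (−7.97556)² = 140.24222
Variance = 140.24222 / 8 = 17.53028
SE* = √17.53028

SE* = 4.1869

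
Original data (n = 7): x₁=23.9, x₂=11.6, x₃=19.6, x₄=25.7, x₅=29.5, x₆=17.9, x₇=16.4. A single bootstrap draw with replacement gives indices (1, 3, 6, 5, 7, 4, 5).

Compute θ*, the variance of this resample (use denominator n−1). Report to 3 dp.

Resample values: 23.9, 19.6, 17.9, 29.5, 16.4, 25.7, 29.5.
Mean = 23.2143; sum of squared deviations = 173.4086
s² = 173.4086 / 6 = 28.9014

θ* = 28.901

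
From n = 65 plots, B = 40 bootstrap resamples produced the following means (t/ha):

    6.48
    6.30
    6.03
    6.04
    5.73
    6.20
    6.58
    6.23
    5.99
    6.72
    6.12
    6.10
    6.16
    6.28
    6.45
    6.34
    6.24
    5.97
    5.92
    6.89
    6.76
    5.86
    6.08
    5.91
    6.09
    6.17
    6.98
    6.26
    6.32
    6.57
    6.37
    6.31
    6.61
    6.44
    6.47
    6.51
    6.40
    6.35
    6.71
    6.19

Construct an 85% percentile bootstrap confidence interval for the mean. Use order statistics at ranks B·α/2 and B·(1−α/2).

(5.91, 6.72)

Sorted replicates: 5.73, 5.86, 5.91, 5.92, 5.97, 5.99, 6.03, 6.04, 6.08, 6.09, 6.10, 6.12, 6.16, 6.17, 6.19, 6.20, 6.23, 6.24, 6.26, 6.28, 6.30, 6.31, 6.32, 6.34, 6.35, 6.37, 6.40, 6.44, 6.45, 6.47, 6.48, 6.51, 6.57, 6.58, 6.61, 6.71, 6.72, 6.76, 6.89, 6.98
α = 0.15; lower rank = 40 × 0.075 = 3; upper rank = 40 × 0.925 = 37.
The 3rd smallest replicate is 5.91; the 37th is 6.72.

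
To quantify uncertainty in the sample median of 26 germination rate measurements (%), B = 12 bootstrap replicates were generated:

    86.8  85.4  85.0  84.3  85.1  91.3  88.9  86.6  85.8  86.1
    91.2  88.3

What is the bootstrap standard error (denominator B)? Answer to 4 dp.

SE* = 2.2599

Bootstrap SE is the standard deviation of the 12 replicate medians.
Mean of replicates: (86.8 + 85.4 + 85.0 + 84.3 + 85.1 + 91.3 + 88.9 + 86.6 + 85.8 + 86.1 + 91.2 + 88.3) / 12 = 1044.80000 / 12 = 87.06667
Sum of squared deviations: (−0.26667)² + (−1.66667)² + (−2.06667)² + (−2.76667)² + (−1.96667)² + (+4.23333)² + (+1.83333)² + (−0.46667)² + (−1.26667)² + (−0.96667)² + (+4.13333)² + (+1.23333)² = 61.28667
Variance = 61.28667 / 12 = 5.10722
SE* = √5.10722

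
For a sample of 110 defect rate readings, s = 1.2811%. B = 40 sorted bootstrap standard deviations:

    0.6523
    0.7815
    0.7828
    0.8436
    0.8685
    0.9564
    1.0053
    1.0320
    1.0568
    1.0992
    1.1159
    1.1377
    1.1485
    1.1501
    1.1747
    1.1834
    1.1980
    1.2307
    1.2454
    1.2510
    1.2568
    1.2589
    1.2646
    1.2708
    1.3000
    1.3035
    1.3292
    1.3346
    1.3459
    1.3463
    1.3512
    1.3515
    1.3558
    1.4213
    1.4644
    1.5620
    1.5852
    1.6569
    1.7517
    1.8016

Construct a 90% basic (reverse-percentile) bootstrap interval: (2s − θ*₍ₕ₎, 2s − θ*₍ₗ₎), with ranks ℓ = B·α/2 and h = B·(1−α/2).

(0.9053, 1.7807)

Percentile endpoints at ranks 2 and 38: θ*₍2₎ = 0.7815, θ*₍38₎ = 1.6569.
Basic interval reflects these around s:
  lower = 2 × 1.2811 − 1.6569 = 0.9053
  upper = 2 × 1.2811 − 0.7815 = 1.7807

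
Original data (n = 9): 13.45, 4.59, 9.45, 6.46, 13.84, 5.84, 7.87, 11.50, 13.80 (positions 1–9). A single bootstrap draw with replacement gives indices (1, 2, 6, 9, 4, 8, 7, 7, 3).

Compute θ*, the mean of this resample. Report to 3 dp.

Resample values: 13.45, 4.59, 5.84, 13.80, 6.46, 11.50, 7.87, 7.87, 9.45.
Mean = (13.45 + 4.59 + 5.84 + 13.80 + 6.46 + 11.50 + 7.87 + 7.87 + 9.45) / 9 = 80.830 / 9 = 8.981

θ* = 8.981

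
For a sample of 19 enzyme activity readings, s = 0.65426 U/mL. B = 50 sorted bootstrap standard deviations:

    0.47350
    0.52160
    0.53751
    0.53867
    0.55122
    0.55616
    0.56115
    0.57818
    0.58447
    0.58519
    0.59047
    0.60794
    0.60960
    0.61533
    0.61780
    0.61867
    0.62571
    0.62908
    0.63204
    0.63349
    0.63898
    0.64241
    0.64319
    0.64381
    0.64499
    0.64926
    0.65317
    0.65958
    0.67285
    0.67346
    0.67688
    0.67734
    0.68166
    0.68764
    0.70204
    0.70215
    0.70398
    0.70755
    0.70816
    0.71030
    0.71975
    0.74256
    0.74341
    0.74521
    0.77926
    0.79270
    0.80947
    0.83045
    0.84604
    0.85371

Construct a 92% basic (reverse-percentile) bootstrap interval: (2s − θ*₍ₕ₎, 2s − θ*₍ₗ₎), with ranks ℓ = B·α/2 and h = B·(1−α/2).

Percentile endpoints at ranks 2 and 48: θ*₍2₎ = 0.52160, θ*₍48₎ = 0.83045.
Basic interval reflects these around s:
  lower = 2 × 0.65426 − 0.83045 = 0.47807
  upper = 2 × 0.65426 − 0.52160 = 0.78692

(0.47807, 0.78692)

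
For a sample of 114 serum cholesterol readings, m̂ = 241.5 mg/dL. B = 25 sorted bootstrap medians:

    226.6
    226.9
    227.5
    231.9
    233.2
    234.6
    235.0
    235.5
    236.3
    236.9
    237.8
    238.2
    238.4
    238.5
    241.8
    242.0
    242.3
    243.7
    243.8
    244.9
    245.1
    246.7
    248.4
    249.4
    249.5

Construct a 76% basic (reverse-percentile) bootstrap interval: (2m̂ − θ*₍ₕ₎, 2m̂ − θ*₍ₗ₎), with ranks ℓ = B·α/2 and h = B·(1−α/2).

Percentile endpoints at ranks 3 and 22: θ*₍3₎ = 227.5, θ*₍22₎ = 246.7.
Basic interval reflects these around m̂:
  lower = 2 × 241.5 − 246.7 = 236.3
  upper = 2 × 241.5 − 227.5 = 255.5

(236.3, 255.5)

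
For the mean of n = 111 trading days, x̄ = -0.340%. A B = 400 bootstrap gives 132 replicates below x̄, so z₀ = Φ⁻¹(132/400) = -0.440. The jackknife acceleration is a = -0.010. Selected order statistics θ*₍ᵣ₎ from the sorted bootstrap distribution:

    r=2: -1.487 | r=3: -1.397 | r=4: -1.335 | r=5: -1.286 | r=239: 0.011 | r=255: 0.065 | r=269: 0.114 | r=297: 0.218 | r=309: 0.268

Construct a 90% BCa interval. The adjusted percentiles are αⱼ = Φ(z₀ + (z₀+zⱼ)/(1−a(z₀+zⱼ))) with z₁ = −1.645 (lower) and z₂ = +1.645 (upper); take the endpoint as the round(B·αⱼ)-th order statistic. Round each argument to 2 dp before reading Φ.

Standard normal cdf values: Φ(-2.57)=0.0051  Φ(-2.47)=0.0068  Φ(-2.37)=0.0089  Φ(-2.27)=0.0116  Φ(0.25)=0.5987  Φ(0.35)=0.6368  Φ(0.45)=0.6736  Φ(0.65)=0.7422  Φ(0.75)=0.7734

Lower: z₀ + z₁ = -0.440 + (-1.645) = -2.085; 1 − a(z₀+z₁) = 1 − (-0.010)(-2.085) = 0.9791; argument = -0.440 + (-2.085)/0.9791 = -2.5694 → -2.57.
α₁ = Φ(-2.57) = 0.0051; rank = round(400 × 0.0051) = 2; θ*₍2₎ = -1.487.
Upper: z₀ + z₂ = 1.205; 1 − a(z₀+z₂) = 1.0120; argument = 0.7507 → 0.75; α₂ = 0.7734; rank = 309; θ*₍309₎ = 0.268.

(-1.487, 0.268)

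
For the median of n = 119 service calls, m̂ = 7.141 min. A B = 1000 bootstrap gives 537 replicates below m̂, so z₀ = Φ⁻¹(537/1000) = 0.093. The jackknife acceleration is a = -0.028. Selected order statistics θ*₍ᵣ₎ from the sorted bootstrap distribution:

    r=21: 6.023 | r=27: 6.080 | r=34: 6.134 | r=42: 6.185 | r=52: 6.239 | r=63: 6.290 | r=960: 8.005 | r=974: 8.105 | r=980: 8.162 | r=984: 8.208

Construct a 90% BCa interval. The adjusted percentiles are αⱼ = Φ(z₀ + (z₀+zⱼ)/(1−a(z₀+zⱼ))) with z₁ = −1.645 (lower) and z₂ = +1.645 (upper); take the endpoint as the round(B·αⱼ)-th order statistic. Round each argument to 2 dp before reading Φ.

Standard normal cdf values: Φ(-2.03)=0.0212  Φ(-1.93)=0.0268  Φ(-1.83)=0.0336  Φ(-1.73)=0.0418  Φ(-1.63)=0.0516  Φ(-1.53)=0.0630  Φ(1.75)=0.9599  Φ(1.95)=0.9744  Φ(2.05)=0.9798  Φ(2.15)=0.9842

(6.290, 8.005)

Lower: z₀ + z₁ = 0.093 + (-1.645) = -1.552; 1 − a(z₀+z₁) = 1 − (-0.028)(-1.552) = 0.9565; argument = 0.093 + (-1.552)/0.9565 = -1.5295 → -1.53.
α₁ = Φ(-1.53) = 0.0630; rank = round(1000 × 0.0630) = 63; θ*₍63₎ = 6.290.
Upper: z₀ + z₂ = 1.738; 1 − a(z₀+z₂) = 1.0487; argument = 1.7503 → 1.75; α₂ = 0.9599; rank = 960; θ*₍960₎ = 8.005.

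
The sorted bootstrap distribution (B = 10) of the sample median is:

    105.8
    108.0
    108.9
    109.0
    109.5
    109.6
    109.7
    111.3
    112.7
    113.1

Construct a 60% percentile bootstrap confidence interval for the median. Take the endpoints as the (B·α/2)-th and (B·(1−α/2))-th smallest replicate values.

(108.0, 111.3)

α = 0.40; lower rank = 10 × 0.200 = 2; upper rank = 10 × 0.800 = 8.
The 2nd smallest replicate is 108.0; the 8th is 111.3.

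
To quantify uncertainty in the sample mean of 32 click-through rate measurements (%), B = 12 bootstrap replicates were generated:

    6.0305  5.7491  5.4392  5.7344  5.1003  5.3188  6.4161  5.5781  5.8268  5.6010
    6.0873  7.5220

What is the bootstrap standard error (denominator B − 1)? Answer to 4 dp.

SE* = 0.6306

Bootstrap SE is the standard deviation of the 12 replicate means.
Mean of replicates: (6.0305 + 5.7491 + 5.4392 + 5.7344 + 5.1003 + 5.3188 + 6.4161 + 5.5781 + 5.8268 + 5.6010 + 6.0873 + 7.5220) / 12 = 70.40360 / 12 = 5.86697
Sum of squared deviations: (+0.16353)² + (−0.11787)² + (−0.42777)² + (−0.13257)² + (−0.76667)² + (−0.54817)² + (+0.54913)² + (−0.28887)² + (−0.04017)² + (−0.26597)² + (+0.22033)² + (+1.65503)² = 4.37448
Variance = 4.37448 / 11 = 0.39768
SE* = √0.39768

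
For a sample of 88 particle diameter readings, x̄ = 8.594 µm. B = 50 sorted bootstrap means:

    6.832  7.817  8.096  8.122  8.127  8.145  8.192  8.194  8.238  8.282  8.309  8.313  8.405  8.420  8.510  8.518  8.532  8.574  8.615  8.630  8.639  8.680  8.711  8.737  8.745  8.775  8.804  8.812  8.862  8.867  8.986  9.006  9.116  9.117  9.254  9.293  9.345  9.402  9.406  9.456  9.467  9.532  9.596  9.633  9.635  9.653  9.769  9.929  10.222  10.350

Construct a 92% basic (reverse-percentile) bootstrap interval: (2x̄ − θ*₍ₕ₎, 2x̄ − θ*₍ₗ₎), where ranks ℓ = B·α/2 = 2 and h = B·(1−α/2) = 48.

(7.259, 9.371)

Percentile endpoints at ranks 2 and 48: θ*₍2₎ = 7.817, θ*₍48₎ = 9.929.
Basic interval reflects these around x̄:
  lower = 2 × 8.594 − 9.929 = 7.259
  upper = 2 × 8.594 − 7.817 = 9.371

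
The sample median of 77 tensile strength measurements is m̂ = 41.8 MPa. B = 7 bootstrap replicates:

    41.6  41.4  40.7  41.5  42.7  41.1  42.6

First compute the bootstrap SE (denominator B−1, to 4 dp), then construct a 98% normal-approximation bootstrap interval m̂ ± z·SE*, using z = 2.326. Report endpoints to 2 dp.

(40.08, 43.52)

Mean of replicates = 41.6571; sum of squared deviations = 3.2971; SE* = √(3.2971/6) = 0.7413
Margin = 2.326 × 0.7413 = 1.724
Interval: 41.8 ± 1.724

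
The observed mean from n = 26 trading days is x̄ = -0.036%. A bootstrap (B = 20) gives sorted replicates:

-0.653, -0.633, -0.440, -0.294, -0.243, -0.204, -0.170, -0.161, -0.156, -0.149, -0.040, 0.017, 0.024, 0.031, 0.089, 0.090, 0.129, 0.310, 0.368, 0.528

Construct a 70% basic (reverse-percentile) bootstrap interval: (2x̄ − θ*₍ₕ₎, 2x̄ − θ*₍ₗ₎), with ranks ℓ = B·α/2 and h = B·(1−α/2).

(-0.201, 0.368)

Percentile endpoints at ranks 3 and 17: θ*₍3₎ = -0.440, θ*₍17₎ = 0.129.
Basic interval reflects these around x̄:
  lower = 2 × -0.036 − 0.129 = -0.201
  upper = 2 × -0.036 − -0.440 = 0.368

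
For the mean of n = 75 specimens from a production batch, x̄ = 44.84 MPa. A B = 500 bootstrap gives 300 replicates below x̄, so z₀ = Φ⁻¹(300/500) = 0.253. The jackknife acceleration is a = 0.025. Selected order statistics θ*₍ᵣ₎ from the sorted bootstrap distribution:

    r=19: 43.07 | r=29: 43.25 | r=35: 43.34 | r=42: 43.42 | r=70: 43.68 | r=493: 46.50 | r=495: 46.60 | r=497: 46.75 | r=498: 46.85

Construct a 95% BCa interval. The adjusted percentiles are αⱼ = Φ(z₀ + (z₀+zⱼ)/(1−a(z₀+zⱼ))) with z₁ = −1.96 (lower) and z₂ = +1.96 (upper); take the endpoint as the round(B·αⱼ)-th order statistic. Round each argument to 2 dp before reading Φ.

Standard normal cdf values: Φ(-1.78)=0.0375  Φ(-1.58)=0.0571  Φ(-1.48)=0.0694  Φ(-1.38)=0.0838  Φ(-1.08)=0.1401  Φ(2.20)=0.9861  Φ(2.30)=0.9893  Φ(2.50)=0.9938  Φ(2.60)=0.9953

(43.42, 46.85)

Lower: z₀ + z₁ = 0.253 + (-1.960) = -1.707; 1 − a(z₀+z₁) = 1 − (0.025)(-1.707) = 1.0427; argument = 0.253 + (-1.707)/1.0427 = -1.3841 → -1.38.
α₁ = Φ(-1.38) = 0.0838; rank = round(500 × 0.0838) = 42; θ*₍42₎ = 43.42.
Upper: z₀ + z₂ = 2.213; 1 − a(z₀+z₂) = 0.9447; argument = 2.5956 → 2.60; α₂ = 0.9953; rank = 498; θ*₍498₎ = 46.85.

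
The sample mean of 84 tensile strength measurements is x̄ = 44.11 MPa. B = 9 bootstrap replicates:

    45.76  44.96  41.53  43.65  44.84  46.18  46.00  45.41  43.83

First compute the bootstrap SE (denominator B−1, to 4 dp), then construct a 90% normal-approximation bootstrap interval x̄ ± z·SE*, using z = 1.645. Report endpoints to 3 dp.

Mean of replicates = 44.6844; sum of squared deviations = 17.5014; SE* = √(17.5014/8) = 1.4791
Margin = 1.645 × 1.4791 = 2.4331
Interval: 44.11 ± 2.4331

(41.677, 46.543)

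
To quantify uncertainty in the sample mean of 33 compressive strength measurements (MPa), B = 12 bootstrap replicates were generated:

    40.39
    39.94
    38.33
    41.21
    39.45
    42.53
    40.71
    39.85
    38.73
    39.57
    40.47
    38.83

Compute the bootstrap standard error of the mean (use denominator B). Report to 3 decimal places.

SE* = 1.119

Bootstrap SE is the standard deviation of the 12 replicate means.
Mean of replicates: (40.39 + 39.94 + 38.33 + 41.21 + 39.45 + 42.53 + 40.71 + 39.85 + 38.73 + 39.57 + 40.47 + 38.83) / 12 = 480.0100 / 12 = 40.0008
Sum of squared deviations: (+0.3892)² + (−0.0608)² + (−1.6708)² + (+1.2092)² + (−0.5508)² + (+2.5292)² + (+0.7092)² + (−0.1508)² + (−1.2708)² + (−0.4308)² + (+0.4692)² + (−1.1708)² = 15.0263
Variance = 15.0263 / 12 = 1.2522
SE* = √1.2522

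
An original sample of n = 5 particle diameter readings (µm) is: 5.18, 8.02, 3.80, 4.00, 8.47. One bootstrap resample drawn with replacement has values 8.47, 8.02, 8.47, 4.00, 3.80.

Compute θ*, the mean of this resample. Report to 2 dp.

θ* = 6.55

Mean = (8.47 + 8.02 + 8.47 + 4.00 + 3.80) / 5 = 32.760 / 5 = 6.55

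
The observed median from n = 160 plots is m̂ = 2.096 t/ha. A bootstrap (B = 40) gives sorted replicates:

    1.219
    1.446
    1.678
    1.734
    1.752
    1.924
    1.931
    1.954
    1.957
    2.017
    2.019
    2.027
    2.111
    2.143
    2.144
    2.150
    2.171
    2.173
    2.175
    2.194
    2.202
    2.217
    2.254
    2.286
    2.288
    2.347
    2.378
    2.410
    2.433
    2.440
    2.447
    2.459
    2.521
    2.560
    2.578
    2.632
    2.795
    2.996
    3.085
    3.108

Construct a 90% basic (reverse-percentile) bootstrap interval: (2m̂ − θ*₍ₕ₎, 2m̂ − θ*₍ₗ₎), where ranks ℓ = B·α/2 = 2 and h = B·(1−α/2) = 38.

Percentile endpoints at ranks 2 and 38: θ*₍2₎ = 1.446, θ*₍38₎ = 2.996.
Basic interval reflects these around m̂:
  lower = 2 × 2.096 − 2.996 = 1.196
  upper = 2 × 2.096 − 1.446 = 2.746

(1.196, 2.746)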